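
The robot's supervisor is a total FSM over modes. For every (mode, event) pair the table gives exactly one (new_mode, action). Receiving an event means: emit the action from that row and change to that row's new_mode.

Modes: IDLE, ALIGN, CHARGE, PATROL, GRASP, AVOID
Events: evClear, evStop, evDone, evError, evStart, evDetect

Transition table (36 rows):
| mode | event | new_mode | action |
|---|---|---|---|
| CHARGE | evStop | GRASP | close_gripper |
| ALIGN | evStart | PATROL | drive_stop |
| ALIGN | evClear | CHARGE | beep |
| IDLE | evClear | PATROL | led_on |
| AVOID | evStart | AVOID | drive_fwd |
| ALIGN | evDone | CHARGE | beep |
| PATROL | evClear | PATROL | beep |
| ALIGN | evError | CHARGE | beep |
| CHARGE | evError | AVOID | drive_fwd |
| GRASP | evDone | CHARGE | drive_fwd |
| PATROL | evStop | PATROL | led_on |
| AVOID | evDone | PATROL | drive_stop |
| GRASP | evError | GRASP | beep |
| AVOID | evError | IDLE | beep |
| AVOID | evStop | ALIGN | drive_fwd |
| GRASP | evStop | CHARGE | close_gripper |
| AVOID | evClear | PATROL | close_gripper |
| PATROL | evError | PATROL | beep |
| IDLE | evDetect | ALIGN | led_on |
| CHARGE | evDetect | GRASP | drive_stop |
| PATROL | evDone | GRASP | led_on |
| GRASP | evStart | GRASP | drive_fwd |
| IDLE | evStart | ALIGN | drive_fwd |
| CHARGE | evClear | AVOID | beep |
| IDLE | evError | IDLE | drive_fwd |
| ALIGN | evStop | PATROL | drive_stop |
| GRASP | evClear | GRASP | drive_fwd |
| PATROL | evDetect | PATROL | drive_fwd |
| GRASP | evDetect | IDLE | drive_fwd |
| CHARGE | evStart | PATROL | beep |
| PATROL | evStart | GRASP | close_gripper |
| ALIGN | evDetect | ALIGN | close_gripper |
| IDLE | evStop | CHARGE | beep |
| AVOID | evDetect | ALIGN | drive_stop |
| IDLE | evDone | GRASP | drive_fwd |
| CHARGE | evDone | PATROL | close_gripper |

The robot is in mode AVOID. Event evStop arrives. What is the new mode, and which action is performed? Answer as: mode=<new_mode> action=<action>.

mode=ALIGN action=drive_fwd

current mode = AVOID; filter table to that mode:
  (AVOID, evStart) → (AVOID, drive_fwd)
  (AVOID, evDone) → (PATROL, drive_stop)
  (AVOID, evError) → (IDLE, beep)
  (AVOID, evStop) → (ALIGN, drive_fwd)  ← event matches
  (AVOID, evClear) → (PATROL, close_gripper)
  (AVOID, evDetect) → (ALIGN, drive_stop)
event = evStop selects (ALIGN, drive_fwd)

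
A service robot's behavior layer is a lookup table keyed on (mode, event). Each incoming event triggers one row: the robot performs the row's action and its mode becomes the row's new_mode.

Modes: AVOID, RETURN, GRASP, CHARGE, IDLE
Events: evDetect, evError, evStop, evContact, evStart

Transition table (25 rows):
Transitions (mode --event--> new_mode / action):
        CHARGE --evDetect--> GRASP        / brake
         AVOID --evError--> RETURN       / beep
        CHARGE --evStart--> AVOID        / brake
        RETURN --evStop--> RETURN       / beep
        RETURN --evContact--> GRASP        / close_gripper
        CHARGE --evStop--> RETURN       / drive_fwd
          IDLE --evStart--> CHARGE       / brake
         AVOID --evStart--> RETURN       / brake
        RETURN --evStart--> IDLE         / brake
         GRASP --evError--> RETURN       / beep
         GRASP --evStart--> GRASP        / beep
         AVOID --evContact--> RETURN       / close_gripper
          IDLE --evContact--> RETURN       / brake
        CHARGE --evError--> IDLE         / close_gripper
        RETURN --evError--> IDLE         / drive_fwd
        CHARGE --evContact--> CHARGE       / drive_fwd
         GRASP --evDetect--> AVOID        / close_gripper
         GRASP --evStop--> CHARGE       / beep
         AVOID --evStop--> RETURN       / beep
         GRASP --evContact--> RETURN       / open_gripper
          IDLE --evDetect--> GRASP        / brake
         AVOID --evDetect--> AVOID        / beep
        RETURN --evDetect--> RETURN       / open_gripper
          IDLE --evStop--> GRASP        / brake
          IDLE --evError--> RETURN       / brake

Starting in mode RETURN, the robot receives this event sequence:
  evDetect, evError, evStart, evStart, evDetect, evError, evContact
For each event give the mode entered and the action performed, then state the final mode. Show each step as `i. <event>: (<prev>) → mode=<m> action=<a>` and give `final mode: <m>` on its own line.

1. evDetect: (RETURN) → mode=RETURN action=open_gripper
2. evError: (RETURN) → mode=IDLE action=drive_fwd
3. evStart: (IDLE) → mode=CHARGE action=brake
4. evStart: (CHARGE) → mode=AVOID action=brake
5. evDetect: (AVOID) → mode=AVOID action=beep
6. evError: (AVOID) → mode=RETURN action=beep
7. evContact: (RETURN) → mode=GRASP action=close_gripper

final mode: GRASP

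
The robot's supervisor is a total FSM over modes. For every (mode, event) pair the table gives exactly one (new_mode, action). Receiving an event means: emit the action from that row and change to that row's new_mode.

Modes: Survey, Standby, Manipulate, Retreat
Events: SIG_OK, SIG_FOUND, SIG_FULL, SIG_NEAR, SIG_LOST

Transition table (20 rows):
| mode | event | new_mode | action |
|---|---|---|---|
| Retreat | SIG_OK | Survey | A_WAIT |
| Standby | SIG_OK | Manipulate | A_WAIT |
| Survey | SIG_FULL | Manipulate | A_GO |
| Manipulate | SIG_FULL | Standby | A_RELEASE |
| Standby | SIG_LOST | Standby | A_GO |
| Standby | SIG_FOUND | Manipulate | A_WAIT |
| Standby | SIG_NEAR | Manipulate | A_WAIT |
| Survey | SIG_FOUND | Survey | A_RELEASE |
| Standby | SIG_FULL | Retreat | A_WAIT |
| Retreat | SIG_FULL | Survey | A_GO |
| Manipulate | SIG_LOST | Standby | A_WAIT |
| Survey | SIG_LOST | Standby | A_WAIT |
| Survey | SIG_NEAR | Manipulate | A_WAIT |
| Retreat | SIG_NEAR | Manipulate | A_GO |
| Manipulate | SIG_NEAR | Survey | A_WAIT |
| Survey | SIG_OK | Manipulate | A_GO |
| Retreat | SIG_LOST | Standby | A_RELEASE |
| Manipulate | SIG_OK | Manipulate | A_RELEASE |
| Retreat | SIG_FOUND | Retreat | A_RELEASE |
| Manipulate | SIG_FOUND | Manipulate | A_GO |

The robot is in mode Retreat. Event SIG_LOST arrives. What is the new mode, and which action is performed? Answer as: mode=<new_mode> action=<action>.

mode=Standby action=A_RELEASE

current mode = Retreat; filter table to that mode:
  (Retreat, SIG_OK) → (Survey, A_WAIT)
  (Retreat, SIG_FULL) → (Survey, A_GO)
  (Retreat, SIG_NEAR) → (Manipulate, A_GO)
  (Retreat, SIG_LOST) → (Standby, A_RELEASE)  ← event matches
  (Retreat, SIG_FOUND) → (Retreat, A_RELEASE)
event = SIG_LOST selects (Standby, A_RELEASE)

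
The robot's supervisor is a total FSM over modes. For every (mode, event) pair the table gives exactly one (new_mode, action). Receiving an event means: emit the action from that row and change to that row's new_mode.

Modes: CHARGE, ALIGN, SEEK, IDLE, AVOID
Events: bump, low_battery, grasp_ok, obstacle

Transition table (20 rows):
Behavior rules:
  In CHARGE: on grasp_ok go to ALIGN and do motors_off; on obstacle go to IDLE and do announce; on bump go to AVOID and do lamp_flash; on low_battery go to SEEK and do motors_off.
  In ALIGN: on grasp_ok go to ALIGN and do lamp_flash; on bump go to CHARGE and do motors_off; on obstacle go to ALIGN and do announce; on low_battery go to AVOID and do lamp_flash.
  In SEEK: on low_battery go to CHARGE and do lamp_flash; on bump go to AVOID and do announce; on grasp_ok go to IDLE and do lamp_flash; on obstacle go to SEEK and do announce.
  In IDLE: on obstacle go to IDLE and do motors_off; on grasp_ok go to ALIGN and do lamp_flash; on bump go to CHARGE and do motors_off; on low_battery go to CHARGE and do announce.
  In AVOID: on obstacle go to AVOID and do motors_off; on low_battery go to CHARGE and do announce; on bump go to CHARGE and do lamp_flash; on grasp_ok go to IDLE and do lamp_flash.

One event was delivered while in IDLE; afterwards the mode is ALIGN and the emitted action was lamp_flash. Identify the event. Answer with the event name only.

try bump: (IDLE, bump) → (CHARGE, motors_off)
try low_battery: (IDLE, low_battery) → (CHARGE, announce)
try grasp_ok: (IDLE, grasp_ok) → (ALIGN, lamp_flash)  ← matches
try obstacle: (IDLE, obstacle) → (IDLE, motors_off)

grasp_ok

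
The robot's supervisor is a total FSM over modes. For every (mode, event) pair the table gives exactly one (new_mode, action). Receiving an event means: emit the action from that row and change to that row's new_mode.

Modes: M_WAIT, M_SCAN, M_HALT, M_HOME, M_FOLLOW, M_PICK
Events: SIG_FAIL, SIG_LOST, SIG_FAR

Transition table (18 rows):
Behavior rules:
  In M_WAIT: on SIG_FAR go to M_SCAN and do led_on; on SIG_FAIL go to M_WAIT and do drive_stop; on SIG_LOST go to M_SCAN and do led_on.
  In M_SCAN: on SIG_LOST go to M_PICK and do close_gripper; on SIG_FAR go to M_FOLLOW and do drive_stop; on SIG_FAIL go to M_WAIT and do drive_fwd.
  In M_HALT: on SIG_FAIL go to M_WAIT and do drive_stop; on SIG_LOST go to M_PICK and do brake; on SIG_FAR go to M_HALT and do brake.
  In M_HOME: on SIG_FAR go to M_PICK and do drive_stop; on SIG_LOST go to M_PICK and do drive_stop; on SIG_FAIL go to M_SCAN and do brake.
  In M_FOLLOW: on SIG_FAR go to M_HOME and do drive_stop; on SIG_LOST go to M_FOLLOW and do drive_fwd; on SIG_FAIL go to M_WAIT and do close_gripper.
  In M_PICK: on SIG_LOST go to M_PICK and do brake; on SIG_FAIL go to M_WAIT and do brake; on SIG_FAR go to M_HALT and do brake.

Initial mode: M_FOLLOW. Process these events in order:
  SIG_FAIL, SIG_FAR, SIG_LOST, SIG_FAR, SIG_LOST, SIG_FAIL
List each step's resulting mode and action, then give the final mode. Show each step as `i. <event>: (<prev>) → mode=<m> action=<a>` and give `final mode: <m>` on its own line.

1. SIG_FAIL: (M_FOLLOW) → mode=M_WAIT action=close_gripper
2. SIG_FAR: (M_WAIT) → mode=M_SCAN action=led_on
3. SIG_LOST: (M_SCAN) → mode=M_PICK action=close_gripper
4. SIG_FAR: (M_PICK) → mode=M_HALT action=brake
5. SIG_LOST: (M_HALT) → mode=M_PICK action=brake
6. SIG_FAIL: (M_PICK) → mode=M_WAIT action=brake

final mode: M_WAIT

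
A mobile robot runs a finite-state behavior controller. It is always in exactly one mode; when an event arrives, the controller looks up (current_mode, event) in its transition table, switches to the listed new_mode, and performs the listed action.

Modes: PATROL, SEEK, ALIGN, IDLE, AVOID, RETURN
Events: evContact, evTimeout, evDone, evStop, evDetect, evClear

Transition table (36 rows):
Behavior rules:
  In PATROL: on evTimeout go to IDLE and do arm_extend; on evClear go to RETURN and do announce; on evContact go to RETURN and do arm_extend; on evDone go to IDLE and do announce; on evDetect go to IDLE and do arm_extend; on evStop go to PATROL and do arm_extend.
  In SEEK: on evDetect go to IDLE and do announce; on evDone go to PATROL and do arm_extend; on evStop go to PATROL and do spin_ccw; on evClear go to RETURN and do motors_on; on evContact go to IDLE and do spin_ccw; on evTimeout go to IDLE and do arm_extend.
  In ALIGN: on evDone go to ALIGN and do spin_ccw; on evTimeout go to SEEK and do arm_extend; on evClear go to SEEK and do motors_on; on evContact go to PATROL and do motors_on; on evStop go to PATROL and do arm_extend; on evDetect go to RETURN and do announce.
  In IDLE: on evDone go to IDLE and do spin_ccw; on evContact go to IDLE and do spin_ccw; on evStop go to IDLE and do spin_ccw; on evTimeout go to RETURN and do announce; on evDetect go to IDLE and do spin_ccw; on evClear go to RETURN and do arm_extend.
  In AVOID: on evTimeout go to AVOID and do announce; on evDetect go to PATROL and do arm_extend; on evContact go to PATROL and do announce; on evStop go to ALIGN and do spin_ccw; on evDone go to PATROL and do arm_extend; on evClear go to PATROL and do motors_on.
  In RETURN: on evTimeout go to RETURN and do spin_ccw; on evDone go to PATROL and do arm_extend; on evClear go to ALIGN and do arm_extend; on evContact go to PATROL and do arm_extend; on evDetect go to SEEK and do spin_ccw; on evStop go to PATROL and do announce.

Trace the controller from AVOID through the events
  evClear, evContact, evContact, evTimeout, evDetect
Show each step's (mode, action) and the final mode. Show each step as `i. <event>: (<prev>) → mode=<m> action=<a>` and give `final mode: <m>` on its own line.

1. evClear: (AVOID) → mode=PATROL action=motors_on
2. evContact: (PATROL) → mode=RETURN action=arm_extend
3. evContact: (RETURN) → mode=PATROL action=arm_extend
4. evTimeout: (PATROL) → mode=IDLE action=arm_extend
5. evDetect: (IDLE) → mode=IDLE action=spin_ccw

final mode: IDLE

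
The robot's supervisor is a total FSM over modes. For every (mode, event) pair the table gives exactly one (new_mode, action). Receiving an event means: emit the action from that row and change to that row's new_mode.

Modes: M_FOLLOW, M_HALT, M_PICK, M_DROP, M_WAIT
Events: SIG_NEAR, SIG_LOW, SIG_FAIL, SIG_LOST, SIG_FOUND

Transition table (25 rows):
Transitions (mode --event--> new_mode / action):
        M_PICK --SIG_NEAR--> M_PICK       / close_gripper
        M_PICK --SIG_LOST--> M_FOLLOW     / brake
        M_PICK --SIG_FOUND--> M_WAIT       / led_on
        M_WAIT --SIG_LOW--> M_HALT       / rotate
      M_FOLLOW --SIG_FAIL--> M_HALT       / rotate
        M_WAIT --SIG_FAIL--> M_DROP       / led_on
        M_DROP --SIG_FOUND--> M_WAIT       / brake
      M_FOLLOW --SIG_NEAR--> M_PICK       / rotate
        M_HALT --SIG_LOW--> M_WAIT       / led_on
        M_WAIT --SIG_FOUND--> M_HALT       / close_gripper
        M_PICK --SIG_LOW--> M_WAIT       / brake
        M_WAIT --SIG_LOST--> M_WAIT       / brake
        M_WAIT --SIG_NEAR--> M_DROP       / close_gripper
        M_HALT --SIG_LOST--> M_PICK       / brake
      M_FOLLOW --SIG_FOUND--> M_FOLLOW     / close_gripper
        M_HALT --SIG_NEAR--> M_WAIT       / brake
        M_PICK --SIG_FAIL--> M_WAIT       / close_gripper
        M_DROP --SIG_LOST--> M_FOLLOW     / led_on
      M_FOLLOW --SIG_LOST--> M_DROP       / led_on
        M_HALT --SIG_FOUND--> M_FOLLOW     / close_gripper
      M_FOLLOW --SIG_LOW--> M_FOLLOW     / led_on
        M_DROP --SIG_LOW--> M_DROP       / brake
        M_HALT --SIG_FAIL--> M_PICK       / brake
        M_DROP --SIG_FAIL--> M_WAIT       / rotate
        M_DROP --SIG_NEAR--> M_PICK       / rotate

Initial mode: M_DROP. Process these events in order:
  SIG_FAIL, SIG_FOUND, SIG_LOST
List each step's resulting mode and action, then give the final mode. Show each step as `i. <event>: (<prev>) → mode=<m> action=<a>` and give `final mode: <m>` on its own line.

1. SIG_FAIL: (M_DROP) → mode=M_WAIT action=rotate
2. SIG_FOUND: (M_WAIT) → mode=M_HALT action=close_gripper
3. SIG_LOST: (M_HALT) → mode=M_PICK action=brake

final mode: M_PICK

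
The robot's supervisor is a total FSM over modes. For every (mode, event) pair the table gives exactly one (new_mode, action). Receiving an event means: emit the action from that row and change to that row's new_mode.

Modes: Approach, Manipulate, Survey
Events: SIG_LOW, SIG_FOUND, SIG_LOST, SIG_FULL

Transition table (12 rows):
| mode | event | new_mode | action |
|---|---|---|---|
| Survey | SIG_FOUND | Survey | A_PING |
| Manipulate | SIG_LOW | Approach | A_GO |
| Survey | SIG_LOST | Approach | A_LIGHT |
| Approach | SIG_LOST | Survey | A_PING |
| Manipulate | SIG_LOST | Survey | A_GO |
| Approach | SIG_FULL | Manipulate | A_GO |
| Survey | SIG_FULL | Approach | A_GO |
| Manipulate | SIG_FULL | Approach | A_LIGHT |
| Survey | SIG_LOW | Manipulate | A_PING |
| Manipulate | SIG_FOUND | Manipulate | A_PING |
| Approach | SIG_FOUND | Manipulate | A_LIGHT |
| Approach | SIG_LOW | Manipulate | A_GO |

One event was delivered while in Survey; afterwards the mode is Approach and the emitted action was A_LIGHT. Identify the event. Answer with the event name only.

try SIG_LOW: (Survey, SIG_LOW) → (Manipulate, A_PING)
try SIG_FOUND: (Survey, SIG_FOUND) → (Survey, A_PING)
try SIG_LOST: (Survey, SIG_LOST) → (Approach, A_LIGHT)  ← matches
try SIG_FULL: (Survey, SIG_FULL) → (Approach, A_GO)

SIG_LOST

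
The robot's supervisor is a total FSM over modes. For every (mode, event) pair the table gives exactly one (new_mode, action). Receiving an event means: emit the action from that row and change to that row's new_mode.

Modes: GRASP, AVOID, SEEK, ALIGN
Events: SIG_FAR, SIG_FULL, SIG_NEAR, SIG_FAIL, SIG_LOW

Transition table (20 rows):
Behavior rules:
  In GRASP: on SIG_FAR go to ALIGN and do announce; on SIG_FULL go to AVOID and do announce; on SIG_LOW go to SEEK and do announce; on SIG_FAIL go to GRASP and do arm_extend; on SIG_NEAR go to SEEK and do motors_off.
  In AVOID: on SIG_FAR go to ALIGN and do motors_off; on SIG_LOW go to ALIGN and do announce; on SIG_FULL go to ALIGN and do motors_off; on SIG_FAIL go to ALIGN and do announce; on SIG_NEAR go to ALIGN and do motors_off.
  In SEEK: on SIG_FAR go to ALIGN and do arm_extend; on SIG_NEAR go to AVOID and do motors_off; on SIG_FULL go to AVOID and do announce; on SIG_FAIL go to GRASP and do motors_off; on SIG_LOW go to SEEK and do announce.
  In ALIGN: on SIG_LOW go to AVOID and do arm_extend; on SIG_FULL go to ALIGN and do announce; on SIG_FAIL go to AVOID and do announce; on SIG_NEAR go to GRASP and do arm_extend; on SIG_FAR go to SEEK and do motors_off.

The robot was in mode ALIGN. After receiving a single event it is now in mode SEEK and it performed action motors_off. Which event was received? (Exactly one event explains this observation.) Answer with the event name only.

try SIG_FAR: (ALIGN, SIG_FAR) → (SEEK, motors_off)  ← matches
try SIG_FULL: (ALIGN, SIG_FULL) → (ALIGN, announce)
try SIG_NEAR: (ALIGN, SIG_NEAR) → (GRASP, arm_extend)
try SIG_FAIL: (ALIGN, SIG_FAIL) → (AVOID, announce)
try SIG_LOW: (ALIGN, SIG_LOW) → (AVOID, arm_extend)

SIG_FAR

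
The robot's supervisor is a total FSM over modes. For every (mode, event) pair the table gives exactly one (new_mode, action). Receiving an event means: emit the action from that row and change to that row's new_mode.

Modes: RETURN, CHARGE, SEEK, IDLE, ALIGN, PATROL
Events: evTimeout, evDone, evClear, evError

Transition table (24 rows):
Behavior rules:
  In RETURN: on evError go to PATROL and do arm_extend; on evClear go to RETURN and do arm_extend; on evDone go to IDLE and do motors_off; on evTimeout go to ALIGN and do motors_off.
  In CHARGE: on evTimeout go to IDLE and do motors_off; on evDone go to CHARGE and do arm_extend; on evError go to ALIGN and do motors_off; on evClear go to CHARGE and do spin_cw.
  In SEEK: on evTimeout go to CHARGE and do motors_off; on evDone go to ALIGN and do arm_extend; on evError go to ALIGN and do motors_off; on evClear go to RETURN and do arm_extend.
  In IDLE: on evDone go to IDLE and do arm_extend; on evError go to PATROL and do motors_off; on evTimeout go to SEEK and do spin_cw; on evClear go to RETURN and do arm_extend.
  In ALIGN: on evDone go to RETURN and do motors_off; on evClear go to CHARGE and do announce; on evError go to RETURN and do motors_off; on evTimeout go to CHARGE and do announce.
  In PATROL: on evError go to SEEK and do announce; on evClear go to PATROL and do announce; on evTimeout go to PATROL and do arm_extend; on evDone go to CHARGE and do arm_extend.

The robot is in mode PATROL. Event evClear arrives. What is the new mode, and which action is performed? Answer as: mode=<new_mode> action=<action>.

mode=PATROL action=announce

current mode = PATROL; filter table to that mode:
  (PATROL, evError) → (SEEK, announce)
  (PATROL, evClear) → (PATROL, announce)  ← event matches
  (PATROL, evTimeout) → (PATROL, arm_extend)
  (PATROL, evDone) → (CHARGE, arm_extend)
event = evClear selects (PATROL, announce)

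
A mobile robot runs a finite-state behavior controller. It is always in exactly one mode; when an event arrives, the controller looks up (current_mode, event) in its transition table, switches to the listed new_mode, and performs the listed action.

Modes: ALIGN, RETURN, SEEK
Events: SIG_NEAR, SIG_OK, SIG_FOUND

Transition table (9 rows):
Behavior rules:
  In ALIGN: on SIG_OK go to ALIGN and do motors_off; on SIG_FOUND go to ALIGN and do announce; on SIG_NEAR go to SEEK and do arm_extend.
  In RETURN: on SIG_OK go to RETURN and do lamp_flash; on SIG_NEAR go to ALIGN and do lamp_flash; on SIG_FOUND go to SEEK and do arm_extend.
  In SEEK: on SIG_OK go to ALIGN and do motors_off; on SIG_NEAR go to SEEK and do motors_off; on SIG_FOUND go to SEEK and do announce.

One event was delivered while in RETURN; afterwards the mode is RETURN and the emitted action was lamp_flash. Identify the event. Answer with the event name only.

SIG_OK

try SIG_NEAR: (RETURN, SIG_NEAR) → (ALIGN, lamp_flash)
try SIG_OK: (RETURN, SIG_OK) → (RETURN, lamp_flash)  ← matches
try SIG_FOUND: (RETURN, SIG_FOUND) → (SEEK, arm_extend)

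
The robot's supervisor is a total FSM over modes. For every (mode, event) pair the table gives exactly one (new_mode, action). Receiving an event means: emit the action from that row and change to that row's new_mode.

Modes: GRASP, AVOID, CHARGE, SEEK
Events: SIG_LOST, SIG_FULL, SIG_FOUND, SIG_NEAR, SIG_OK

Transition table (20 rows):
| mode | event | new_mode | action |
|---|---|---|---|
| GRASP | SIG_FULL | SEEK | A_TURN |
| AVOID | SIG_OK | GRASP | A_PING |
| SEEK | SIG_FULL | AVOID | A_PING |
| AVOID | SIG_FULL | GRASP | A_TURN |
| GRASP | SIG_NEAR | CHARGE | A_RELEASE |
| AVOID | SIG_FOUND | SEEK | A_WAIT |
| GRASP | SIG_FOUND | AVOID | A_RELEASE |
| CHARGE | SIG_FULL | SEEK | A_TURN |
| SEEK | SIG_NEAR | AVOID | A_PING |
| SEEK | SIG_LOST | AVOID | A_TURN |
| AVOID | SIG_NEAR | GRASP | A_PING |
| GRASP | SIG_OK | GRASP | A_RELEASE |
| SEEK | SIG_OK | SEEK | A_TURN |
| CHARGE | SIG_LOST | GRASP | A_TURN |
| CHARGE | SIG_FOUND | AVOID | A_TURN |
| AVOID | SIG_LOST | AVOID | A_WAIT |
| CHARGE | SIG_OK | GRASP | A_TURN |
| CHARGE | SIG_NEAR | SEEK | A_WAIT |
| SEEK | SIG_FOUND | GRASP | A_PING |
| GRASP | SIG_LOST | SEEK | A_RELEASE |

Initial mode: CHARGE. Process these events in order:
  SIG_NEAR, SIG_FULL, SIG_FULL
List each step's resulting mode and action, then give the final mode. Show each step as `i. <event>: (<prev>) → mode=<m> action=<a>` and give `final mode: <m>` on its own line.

1. SIG_NEAR: (CHARGE) → mode=SEEK action=A_WAIT
2. SIG_FULL: (SEEK) → mode=AVOID action=A_PING
3. SIG_FULL: (AVOID) → mode=GRASP action=A_TURN

final mode: GRASP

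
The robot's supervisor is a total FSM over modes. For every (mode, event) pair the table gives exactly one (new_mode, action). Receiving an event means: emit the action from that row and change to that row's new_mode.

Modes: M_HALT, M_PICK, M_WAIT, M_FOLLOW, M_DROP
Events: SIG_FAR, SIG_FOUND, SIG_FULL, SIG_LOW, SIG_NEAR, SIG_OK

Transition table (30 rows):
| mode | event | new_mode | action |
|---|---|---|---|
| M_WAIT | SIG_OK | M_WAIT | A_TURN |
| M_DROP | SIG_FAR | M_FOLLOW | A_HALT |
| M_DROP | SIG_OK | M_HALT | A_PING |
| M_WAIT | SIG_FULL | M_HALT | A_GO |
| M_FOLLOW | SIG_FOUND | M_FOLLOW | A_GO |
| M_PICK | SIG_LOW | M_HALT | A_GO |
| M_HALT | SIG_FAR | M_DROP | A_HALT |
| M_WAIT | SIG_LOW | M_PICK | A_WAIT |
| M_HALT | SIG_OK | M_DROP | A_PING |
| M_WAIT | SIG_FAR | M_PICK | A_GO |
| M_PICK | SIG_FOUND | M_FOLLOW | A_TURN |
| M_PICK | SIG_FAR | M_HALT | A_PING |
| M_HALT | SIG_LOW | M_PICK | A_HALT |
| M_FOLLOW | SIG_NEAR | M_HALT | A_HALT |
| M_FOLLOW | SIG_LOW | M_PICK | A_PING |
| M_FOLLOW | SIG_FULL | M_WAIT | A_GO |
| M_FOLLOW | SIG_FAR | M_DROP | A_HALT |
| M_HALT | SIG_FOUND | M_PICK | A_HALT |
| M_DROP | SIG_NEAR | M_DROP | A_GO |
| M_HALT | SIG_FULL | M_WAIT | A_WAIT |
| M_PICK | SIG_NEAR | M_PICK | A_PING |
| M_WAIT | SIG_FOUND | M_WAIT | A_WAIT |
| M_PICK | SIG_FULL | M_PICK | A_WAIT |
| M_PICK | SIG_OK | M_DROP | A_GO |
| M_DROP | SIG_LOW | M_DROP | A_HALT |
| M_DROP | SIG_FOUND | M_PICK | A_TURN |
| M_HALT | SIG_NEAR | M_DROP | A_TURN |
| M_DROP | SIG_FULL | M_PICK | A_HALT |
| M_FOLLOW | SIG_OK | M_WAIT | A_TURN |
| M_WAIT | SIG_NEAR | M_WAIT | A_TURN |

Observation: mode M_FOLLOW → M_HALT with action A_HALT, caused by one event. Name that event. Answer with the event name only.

SIG_NEAR

try SIG_FAR: (M_FOLLOW, SIG_FAR) → (M_DROP, A_HALT)
try SIG_FOUND: (M_FOLLOW, SIG_FOUND) → (M_FOLLOW, A_GO)
try SIG_FULL: (M_FOLLOW, SIG_FULL) → (M_WAIT, A_GO)
try SIG_LOW: (M_FOLLOW, SIG_LOW) → (M_PICK, A_PING)
try SIG_NEAR: (M_FOLLOW, SIG_NEAR) → (M_HALT, A_HALT)  ← matches
try SIG_OK: (M_FOLLOW, SIG_OK) → (M_WAIT, A_TURN)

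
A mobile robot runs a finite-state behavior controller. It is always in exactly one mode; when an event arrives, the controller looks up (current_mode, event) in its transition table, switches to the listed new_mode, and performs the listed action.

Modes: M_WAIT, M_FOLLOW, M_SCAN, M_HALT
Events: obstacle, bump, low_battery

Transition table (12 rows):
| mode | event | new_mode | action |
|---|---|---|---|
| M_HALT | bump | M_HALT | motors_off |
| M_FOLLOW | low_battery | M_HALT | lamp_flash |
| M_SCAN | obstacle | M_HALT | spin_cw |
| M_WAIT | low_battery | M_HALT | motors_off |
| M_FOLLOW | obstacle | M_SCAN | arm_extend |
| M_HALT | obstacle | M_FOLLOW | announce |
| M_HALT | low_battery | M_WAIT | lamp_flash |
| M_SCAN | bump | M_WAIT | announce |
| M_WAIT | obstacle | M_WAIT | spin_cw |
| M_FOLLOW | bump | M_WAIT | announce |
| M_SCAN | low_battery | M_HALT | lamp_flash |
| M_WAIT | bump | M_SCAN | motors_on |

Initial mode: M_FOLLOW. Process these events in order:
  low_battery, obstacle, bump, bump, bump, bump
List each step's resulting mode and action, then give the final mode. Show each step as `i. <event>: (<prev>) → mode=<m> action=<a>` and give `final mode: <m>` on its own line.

1. low_battery: (M_FOLLOW) → mode=M_HALT action=lamp_flash
2. obstacle: (M_HALT) → mode=M_FOLLOW action=announce
3. bump: (M_FOLLOW) → mode=M_WAIT action=announce
4. bump: (M_WAIT) → mode=M_SCAN action=motors_on
5. bump: (M_SCAN) → mode=M_WAIT action=announce
6. bump: (M_WAIT) → mode=M_SCAN action=motors_on

final mode: M_SCAN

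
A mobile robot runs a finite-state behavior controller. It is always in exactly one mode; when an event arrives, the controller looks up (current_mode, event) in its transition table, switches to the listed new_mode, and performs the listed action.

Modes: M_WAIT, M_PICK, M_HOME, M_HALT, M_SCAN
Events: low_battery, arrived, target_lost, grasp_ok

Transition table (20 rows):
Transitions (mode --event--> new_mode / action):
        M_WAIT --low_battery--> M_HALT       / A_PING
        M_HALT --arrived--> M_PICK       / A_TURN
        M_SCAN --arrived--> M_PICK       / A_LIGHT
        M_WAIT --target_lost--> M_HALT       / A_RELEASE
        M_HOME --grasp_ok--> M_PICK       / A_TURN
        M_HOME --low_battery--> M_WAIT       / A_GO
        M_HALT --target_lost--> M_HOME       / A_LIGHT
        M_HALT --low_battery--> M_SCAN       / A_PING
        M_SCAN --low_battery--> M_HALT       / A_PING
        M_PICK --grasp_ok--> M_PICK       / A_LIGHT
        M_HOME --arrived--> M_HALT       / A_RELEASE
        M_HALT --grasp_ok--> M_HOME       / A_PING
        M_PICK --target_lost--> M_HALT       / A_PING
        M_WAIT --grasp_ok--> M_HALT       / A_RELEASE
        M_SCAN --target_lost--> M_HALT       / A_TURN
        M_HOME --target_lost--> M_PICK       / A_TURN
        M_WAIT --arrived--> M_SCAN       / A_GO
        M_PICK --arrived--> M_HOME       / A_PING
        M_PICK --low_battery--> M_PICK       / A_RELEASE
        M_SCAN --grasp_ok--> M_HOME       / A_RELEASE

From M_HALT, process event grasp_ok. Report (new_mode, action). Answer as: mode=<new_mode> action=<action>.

mode=M_HOME action=A_PING

current mode = M_HALT; filter table to that mode:
  (M_HALT, arrived) → (M_PICK, A_TURN)
  (M_HALT, target_lost) → (M_HOME, A_LIGHT)
  (M_HALT, low_battery) → (M_SCAN, A_PING)
  (M_HALT, grasp_ok) → (M_HOME, A_PING)  ← event matches
event = grasp_ok selects (M_HOME, A_PING)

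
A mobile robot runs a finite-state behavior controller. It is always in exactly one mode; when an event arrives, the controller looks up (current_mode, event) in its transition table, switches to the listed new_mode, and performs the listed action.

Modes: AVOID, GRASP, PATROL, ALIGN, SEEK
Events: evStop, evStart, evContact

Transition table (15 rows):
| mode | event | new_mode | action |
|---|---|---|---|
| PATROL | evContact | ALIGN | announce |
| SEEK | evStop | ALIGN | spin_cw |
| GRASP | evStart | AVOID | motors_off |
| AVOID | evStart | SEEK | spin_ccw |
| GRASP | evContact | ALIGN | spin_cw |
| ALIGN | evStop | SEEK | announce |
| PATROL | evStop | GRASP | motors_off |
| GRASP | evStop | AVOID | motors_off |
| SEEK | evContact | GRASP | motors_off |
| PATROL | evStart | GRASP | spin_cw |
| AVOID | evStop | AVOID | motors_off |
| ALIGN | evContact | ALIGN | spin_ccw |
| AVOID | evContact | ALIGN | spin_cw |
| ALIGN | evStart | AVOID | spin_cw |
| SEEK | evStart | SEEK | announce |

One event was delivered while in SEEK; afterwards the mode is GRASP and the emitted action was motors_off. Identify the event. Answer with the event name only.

try evStop: (SEEK, evStop) → (ALIGN, spin_cw)
try evStart: (SEEK, evStart) → (SEEK, announce)
try evContact: (SEEK, evContact) → (GRASP, motors_off)  ← matches

evContact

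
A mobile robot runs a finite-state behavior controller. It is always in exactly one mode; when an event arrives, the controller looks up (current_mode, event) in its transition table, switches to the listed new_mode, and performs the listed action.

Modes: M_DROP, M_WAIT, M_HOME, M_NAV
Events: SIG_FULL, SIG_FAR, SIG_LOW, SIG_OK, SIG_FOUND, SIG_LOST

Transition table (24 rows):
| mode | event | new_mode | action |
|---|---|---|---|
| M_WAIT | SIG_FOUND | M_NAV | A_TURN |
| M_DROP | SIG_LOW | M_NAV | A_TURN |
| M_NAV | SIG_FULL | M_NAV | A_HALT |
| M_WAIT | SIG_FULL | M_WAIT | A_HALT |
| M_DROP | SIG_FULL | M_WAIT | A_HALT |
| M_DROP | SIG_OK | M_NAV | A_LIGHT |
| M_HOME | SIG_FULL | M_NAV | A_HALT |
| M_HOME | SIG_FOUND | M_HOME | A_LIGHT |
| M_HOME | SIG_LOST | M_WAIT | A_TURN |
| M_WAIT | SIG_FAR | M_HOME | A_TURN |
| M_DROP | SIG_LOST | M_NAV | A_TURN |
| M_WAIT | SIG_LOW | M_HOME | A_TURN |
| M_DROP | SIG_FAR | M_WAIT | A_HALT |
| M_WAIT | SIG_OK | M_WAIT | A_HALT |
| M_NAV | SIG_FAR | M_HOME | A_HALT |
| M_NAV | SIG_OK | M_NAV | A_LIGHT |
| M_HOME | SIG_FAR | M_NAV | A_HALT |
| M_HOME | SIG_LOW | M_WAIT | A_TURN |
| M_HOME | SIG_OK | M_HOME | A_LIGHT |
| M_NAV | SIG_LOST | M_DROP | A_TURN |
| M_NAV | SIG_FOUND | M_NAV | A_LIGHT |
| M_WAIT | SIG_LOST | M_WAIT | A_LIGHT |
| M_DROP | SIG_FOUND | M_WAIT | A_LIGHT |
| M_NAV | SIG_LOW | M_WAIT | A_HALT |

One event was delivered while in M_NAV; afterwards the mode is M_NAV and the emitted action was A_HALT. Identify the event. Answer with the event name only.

try SIG_FULL: (M_NAV, SIG_FULL) → (M_NAV, A_HALT)  ← matches
try SIG_FAR: (M_NAV, SIG_FAR) → (M_HOME, A_HALT)
try SIG_LOW: (M_NAV, SIG_LOW) → (M_WAIT, A_HALT)
try SIG_OK: (M_NAV, SIG_OK) → (M_NAV, A_LIGHT)
try SIG_FOUND: (M_NAV, SIG_FOUND) → (M_NAV, A_LIGHT)
try SIG_LOST: (M_NAV, SIG_LOST) → (M_DROP, A_TURN)

SIG_FULL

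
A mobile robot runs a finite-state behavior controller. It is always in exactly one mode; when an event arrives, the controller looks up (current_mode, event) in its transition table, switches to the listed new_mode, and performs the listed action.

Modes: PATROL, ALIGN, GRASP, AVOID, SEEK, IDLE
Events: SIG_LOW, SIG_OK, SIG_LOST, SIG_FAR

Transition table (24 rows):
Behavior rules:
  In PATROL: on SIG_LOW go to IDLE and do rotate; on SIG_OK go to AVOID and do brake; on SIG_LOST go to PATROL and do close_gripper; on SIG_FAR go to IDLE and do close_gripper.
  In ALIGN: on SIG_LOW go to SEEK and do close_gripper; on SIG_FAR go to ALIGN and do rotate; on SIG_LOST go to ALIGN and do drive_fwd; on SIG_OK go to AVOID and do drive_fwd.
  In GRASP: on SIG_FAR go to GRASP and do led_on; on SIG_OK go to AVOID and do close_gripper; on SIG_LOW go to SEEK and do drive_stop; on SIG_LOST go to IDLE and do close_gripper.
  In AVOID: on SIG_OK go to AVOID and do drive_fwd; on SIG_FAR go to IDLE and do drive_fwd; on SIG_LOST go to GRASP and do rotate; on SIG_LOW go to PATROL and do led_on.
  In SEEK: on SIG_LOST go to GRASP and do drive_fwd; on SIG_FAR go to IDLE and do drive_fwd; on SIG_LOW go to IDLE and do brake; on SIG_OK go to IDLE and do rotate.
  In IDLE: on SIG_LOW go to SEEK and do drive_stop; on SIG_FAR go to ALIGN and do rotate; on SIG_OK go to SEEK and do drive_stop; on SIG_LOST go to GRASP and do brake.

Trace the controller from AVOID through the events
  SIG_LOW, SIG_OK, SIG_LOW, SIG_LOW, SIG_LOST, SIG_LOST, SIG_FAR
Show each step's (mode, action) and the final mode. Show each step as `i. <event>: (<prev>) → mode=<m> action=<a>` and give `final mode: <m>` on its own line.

1. SIG_LOW: (AVOID) → mode=PATROL action=led_on
2. SIG_OK: (PATROL) → mode=AVOID action=brake
3. SIG_LOW: (AVOID) → mode=PATROL action=led_on
4. SIG_LOW: (PATROL) → mode=IDLE action=rotate
5. SIG_LOST: (IDLE) → mode=GRASP action=brake
6. SIG_LOST: (GRASP) → mode=IDLE action=close_gripper
7. SIG_FAR: (IDLE) → mode=ALIGN action=rotate

final mode: ALIGN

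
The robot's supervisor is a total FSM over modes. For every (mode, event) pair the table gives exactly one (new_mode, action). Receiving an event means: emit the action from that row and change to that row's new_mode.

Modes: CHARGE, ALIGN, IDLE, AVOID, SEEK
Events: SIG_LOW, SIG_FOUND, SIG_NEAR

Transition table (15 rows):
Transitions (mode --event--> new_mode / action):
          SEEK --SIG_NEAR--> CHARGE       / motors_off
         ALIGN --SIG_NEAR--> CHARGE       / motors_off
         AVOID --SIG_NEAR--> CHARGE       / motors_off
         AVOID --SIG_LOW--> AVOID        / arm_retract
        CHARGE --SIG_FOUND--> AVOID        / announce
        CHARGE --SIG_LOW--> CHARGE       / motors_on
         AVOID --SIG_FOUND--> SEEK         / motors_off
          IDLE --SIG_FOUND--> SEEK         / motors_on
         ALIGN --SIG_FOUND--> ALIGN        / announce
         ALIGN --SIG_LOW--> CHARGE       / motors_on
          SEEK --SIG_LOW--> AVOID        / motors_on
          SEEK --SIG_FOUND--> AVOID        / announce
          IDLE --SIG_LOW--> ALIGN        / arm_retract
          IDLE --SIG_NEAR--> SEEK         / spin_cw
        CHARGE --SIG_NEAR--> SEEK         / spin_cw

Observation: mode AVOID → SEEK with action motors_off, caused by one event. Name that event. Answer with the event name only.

SIG_FOUND

try SIG_LOW: (AVOID, SIG_LOW) → (AVOID, arm_retract)
try SIG_FOUND: (AVOID, SIG_FOUND) → (SEEK, motors_off)  ← matches
try SIG_NEAR: (AVOID, SIG_NEAR) → (CHARGE, motors_off)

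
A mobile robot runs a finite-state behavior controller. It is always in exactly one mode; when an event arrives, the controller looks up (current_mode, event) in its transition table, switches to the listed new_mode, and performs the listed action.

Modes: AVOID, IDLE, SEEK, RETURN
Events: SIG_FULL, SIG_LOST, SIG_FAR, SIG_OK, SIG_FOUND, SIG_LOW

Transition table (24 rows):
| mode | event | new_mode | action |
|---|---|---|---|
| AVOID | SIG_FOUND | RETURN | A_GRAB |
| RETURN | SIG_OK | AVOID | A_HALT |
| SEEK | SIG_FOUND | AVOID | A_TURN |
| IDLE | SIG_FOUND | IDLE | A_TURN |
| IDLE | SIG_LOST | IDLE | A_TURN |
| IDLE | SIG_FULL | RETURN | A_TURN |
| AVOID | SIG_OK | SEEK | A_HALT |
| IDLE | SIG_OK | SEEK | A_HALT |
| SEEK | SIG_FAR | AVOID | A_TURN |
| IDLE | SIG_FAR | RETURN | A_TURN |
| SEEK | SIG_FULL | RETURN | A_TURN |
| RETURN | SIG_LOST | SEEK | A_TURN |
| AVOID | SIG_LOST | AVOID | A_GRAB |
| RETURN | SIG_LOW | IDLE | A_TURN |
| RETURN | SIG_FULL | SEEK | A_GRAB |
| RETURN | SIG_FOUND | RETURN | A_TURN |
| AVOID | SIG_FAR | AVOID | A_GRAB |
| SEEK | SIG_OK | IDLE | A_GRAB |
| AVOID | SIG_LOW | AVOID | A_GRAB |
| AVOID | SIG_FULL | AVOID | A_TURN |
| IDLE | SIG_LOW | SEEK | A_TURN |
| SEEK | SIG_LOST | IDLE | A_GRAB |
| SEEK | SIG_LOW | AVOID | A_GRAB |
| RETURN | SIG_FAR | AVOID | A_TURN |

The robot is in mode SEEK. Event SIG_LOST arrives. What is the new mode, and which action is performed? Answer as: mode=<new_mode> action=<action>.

mode=IDLE action=A_GRAB

current mode = SEEK; filter table to that mode:
  (SEEK, SIG_FOUND) → (AVOID, A_TURN)
  (SEEK, SIG_FAR) → (AVOID, A_TURN)
  (SEEK, SIG_FULL) → (RETURN, A_TURN)
  (SEEK, SIG_OK) → (IDLE, A_GRAB)
  (SEEK, SIG_LOST) → (IDLE, A_GRAB)  ← event matches
  (SEEK, SIG_LOW) → (AVOID, A_GRAB)
event = SIG_LOST selects (IDLE, A_GRAB)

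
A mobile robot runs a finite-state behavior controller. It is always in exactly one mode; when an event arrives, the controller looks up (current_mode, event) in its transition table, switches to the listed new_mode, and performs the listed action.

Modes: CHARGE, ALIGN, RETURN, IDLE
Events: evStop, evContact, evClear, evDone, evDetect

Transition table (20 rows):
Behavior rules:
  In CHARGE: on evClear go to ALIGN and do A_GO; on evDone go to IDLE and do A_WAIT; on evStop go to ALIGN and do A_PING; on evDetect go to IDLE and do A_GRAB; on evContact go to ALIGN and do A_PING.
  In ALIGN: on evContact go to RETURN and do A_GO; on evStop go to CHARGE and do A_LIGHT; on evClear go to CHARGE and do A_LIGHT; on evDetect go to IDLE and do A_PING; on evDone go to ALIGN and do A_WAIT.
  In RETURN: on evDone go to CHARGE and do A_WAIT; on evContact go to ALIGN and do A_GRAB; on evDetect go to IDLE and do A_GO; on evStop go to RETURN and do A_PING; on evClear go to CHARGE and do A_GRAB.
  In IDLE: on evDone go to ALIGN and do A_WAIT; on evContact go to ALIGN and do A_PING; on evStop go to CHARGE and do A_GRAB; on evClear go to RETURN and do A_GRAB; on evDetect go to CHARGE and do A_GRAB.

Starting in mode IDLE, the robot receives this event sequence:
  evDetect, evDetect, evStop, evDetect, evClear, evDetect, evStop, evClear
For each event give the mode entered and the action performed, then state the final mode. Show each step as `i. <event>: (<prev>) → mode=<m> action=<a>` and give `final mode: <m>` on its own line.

1. evDetect: (IDLE) → mode=CHARGE action=A_GRAB
2. evDetect: (CHARGE) → mode=IDLE action=A_GRAB
3. evStop: (IDLE) → mode=CHARGE action=A_GRAB
4. evDetect: (CHARGE) → mode=IDLE action=A_GRAB
5. evClear: (IDLE) → mode=RETURN action=A_GRAB
6. evDetect: (RETURN) → mode=IDLE action=A_GO
7. evStop: (IDLE) → mode=CHARGE action=A_GRAB
8. evClear: (CHARGE) → mode=ALIGN action=A_GO

final mode: ALIGN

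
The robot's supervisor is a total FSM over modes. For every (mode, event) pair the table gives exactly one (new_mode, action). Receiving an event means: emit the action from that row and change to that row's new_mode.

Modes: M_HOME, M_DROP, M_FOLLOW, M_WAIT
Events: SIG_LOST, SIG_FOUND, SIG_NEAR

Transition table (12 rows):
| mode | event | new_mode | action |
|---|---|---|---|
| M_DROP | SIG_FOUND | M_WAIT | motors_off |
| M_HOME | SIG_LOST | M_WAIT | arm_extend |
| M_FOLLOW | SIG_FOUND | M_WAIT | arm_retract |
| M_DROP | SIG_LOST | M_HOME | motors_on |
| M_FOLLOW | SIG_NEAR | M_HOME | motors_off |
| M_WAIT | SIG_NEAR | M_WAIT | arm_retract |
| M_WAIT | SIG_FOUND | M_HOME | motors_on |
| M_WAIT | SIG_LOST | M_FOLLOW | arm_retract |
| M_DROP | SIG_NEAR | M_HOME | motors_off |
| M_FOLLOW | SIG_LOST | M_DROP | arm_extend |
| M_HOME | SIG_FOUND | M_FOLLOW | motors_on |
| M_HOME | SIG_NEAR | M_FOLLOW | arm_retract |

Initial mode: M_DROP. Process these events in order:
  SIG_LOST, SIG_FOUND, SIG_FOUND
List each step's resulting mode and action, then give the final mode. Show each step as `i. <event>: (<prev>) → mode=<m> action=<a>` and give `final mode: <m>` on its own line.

final mode: M_WAIT

1. SIG_LOST: (M_DROP) → mode=M_HOME action=motors_on
2. SIG_FOUND: (M_HOME) → mode=M_FOLLOW action=motors_on
3. SIG_FOUND: (M_FOLLOW) → mode=M_WAIT action=arm_retract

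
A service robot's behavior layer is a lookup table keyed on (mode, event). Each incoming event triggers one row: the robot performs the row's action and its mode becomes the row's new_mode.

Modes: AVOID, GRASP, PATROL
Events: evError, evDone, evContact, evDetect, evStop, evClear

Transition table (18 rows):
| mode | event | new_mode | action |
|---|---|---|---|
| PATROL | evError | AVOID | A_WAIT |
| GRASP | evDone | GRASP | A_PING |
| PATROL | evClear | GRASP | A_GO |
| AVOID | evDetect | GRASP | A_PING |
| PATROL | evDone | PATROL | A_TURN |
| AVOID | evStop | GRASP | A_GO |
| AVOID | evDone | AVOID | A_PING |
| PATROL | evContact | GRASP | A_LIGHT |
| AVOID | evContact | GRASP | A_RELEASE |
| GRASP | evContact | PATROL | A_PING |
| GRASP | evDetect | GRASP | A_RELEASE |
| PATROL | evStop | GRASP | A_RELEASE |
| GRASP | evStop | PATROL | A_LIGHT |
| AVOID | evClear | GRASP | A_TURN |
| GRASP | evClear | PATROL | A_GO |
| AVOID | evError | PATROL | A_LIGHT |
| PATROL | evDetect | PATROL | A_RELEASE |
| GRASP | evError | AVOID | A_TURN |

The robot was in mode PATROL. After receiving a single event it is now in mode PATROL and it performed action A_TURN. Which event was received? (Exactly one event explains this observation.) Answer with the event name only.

evDone

try evError: (PATROL, evError) → (AVOID, A_WAIT)
try evDone: (PATROL, evDone) → (PATROL, A_TURN)  ← matches
try evContact: (PATROL, evContact) → (GRASP, A_LIGHT)
try evDetect: (PATROL, evDetect) → (PATROL, A_RELEASE)
try evStop: (PATROL, evStop) → (GRASP, A_RELEASE)
try evClear: (PATROL, evClear) → (GRASP, A_GO)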